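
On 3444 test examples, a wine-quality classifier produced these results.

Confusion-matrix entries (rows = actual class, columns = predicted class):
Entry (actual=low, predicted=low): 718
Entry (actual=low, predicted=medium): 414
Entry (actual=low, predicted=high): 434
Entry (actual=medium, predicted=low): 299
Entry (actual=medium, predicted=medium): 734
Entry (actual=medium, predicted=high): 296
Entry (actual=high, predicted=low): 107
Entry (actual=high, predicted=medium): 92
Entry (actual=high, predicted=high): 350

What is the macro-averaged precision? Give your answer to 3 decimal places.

0.518

Per-class precision (TP/(TP+FP)):
  low: TP=718, FP=299+107=406 → 718/1124 = 0.6388
  medium: TP=734, FP=414+92=506 → 734/1240 = 0.5919
  high: TP=350, FP=434+296=730 → 350/1080 = 0.3241
Macro-precision = mean = (0.6388 + 0.5919 + 0.3241) / 3 = 0.518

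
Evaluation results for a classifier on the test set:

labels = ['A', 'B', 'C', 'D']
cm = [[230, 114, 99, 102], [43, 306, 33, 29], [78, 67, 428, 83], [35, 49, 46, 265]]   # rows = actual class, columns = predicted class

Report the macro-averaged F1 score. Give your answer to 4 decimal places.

Per-class F1 score (2·TP/(2·TP+FP+FN)):
  A: TP=230, FP=43+78+35=156, FN=114+99+102=315 → 460/931 = 0.49409
  B: TP=306, FP=114+67+49=230, FN=43+33+29=105 → 612/947 = 0.64625
  C: TP=428, FP=99+33+46=178, FN=78+67+83=228 → 856/1262 = 0.67829
  D: TP=265, FP=102+29+83=214, FN=35+49+46=130 → 530/874 = 0.60641
Macro-F1 score = mean = (0.49409 + 0.64625 + 0.67829 + 0.60641) / 4 = 0.6063

0.6063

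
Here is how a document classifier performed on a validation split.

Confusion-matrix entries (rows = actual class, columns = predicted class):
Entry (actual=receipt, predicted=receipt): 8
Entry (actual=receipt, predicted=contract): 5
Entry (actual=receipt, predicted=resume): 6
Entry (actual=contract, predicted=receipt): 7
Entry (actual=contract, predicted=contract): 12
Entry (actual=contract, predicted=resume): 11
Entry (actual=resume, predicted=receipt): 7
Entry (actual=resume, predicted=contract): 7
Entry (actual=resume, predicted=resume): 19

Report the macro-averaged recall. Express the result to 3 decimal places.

0.466

Per-class recall (TP/(TP+FN)):
  receipt: TP=8, FN=5+6=11 → 8/19 = 0.4211
  contract: TP=12, FN=7+11=18 → 12/30 = 0.4000
  resume: TP=19, FN=7+7=14 → 19/33 = 0.5758
Macro-recall = mean = (0.4211 + 0.4000 + 0.5758) / 3 = 0.466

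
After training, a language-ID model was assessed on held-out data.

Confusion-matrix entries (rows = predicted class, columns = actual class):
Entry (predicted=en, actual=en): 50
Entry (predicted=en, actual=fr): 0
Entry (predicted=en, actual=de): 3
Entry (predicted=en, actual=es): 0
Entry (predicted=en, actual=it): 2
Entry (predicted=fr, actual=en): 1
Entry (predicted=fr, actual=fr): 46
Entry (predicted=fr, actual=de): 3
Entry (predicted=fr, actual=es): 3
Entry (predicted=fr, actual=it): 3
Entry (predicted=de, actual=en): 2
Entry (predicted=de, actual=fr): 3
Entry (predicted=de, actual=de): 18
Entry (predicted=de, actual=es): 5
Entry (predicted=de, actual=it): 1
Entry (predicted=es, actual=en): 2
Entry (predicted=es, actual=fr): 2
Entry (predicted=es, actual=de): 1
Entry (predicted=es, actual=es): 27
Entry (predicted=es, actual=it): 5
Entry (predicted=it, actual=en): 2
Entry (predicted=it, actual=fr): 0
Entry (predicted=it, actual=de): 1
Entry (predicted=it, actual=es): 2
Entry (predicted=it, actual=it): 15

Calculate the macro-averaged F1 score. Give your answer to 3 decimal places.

Per-class F1 score (2·TP/(2·TP+FP+FN)):
  en: TP=50, FP=0+3+0+2=5, FN=1+2+2+2=7 → 100/112 = 0.8929
  fr: TP=46, FP=1+3+3+3=10, FN=0+3+2+0=5 → 92/107 = 0.8598
  de: TP=18, FP=2+3+5+1=11, FN=3+3+1+1=8 → 36/55 = 0.6545
  es: TP=27, FP=2+2+1+5=10, FN=0+3+5+2=10 → 54/74 = 0.7297
  it: TP=15, FP=2+0+1+2=5, FN=2+3+1+5=11 → 30/46 = 0.6522
Macro-F1 score = mean = (0.8929 + 0.8598 + 0.6545 + 0.7297 + 0.6522) / 5 = 0.758

0.758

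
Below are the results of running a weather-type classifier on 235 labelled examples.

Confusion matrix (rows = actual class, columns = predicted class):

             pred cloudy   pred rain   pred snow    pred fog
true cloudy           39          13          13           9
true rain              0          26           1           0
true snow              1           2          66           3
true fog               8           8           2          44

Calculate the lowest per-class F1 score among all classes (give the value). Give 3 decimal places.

Per-class F1 score (2·TP/(2·TP+FP+FN)):
  cloudy: TP=39, FP=0+1+8=9, FN=13+13+9=35 → 78/122 = 0.6393
  rain: TP=26, FP=13+2+8=23, FN=0+1+0=1 → 52/76 = 0.6842
  snow: TP=66, FP=13+1+2=16, FN=1+2+3=6 → 132/154 = 0.8571
  fog: TP=44, FP=9+0+3=12, FN=8+8+2=18 → 88/118 = 0.7458
Lowest is class 'cloudy' with F1 score = 0.639.

0.639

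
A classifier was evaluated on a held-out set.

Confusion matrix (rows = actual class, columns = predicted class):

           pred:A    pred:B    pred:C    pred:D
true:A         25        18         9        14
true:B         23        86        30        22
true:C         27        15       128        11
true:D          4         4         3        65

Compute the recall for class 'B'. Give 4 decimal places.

Take TP from the diagonal, FP from the rest of the 'B' prediction marginal, FN from the rest of the 'B' actual marginal.
recall = TP/(TP+FN).
B: TP=86, FN=23+30+22=75 → 86/161 = 0.53416

0.5342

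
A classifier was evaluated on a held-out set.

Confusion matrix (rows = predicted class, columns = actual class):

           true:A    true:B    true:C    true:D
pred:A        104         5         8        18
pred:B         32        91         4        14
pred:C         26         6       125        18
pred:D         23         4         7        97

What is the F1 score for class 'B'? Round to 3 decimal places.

One-vs-rest for 'B': TP = diagonal; FP = other classes predicted 'B'; FN = 'B' predicted as other.
F1 score = 2·TP/(2·TP+FP+FN).
B: TP=91, FP=32+4+14=50, FN=5+6+4=15 → 182/247 = 0.7368

0.737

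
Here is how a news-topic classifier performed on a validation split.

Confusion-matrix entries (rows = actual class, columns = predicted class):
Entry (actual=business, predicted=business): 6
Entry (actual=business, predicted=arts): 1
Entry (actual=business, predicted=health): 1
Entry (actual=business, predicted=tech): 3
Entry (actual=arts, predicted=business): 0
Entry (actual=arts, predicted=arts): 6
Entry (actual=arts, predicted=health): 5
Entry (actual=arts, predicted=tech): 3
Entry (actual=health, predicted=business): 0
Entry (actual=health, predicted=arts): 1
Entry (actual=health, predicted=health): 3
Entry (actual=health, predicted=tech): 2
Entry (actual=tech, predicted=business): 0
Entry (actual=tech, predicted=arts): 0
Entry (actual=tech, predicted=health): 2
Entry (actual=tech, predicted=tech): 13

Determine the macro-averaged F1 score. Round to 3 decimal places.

Per-class F1 score (2·TP/(2·TP+FP+FN)):
  business: TP=6, FP=0+0+0=0, FN=1+1+3=5 → 12/17 = 0.7059
  arts: TP=6, FP=1+1+0=2, FN=0+5+3=8 → 12/22 = 0.5455
  health: TP=3, FP=1+5+2=8, FN=0+1+2=3 → 6/17 = 0.3529
  tech: TP=13, FP=3+3+2=8, FN=0+0+2=2 → 26/36 = 0.7222
Macro-F1 score = mean = (0.7059 + 0.5455 + 0.3529 + 0.7222) / 4 = 0.582

0.582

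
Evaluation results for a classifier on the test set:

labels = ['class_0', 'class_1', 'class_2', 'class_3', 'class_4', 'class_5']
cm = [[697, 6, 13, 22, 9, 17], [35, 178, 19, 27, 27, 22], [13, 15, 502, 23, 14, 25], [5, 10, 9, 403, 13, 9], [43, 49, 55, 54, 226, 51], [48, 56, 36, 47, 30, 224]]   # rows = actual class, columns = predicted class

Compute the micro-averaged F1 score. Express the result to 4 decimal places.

0.7355

Micro-averaging pools counts across classes: ΣTP=2230, ΣFP=802, ΣFN=802.
Micro-F1 score = 2·TP/(2·TP+FP+FN) on pooled counts = 0.7355 (equals overall accuracy in single-label multiclass).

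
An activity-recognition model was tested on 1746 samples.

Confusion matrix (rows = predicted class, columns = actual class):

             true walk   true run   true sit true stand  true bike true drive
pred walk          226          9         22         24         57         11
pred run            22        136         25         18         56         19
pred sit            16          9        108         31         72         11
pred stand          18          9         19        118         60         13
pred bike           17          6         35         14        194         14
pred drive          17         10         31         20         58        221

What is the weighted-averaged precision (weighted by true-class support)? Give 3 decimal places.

0.592

Per-class precision (TP/(TP+FP)):
  walk: TP=226, FP=9+22+24+57+11=123 → 226/349 = 0.6476
  run: TP=136, FP=22+25+18+56+19=140 → 136/276 = 0.4928
  sit: TP=108, FP=16+9+31+72+11=139 → 108/247 = 0.4372
  stand: TP=118, FP=18+9+19+60+13=119 → 118/237 = 0.4979
  bike: TP=194, FP=17+6+35+14+14=86 → 194/280 = 0.6929
  drive: TP=221, FP=17+10+31+20+58=136 → 221/357 = 0.6190
Weighted-precision = Σ (supportᵢ/N)·precisionᵢ with N=1746: (316/1746)·0.6476 + (179/1746)·0.4928 + (240/1746)·0.4372 + (225/1746)·0.4979 + (497/1746)·0.6929 + (289/1746)·0.6190 = 0.592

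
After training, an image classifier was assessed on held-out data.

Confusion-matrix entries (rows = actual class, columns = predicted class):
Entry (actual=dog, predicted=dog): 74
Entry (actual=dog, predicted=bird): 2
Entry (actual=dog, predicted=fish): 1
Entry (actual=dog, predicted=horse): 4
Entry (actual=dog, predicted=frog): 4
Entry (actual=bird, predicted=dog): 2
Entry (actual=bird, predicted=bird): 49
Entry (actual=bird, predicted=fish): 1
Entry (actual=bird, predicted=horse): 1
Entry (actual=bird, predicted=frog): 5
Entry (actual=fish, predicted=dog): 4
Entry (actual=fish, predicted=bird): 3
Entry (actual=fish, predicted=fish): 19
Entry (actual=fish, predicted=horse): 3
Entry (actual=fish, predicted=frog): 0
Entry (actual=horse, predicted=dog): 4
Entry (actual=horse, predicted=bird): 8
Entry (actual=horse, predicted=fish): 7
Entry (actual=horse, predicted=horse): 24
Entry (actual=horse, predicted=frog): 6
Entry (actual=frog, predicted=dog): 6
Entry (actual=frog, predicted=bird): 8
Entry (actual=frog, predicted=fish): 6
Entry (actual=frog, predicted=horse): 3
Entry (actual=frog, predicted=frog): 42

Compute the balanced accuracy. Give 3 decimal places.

0.701

Balanced accuracy = mean of per-class recall.
  dog: recall = 74/85 = 0.8706
  bird: recall = 49/58 = 0.8448
  fish: recall = 19/29 = 0.6552
  horse: recall = 24/49 = 0.4898
  frog: recall = 42/65 = 0.6462
Mean = (0.8706 + 0.8448 + 0.6552 + 0.4898 + 0.6462) / 5 = 0.701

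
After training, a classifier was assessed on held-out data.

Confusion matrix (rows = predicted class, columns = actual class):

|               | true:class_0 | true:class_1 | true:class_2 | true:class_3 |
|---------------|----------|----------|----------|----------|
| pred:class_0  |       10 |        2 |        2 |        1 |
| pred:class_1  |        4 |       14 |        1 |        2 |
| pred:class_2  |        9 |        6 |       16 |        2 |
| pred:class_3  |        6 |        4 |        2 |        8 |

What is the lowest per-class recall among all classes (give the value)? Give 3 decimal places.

0.345

Per-class recall (TP/(TP+FN)):
  class_0: TP=10, FN=4+9+6=19 → 10/29 = 0.3448
  class_1: TP=14, FN=2+6+4=12 → 14/26 = 0.5385
  class_2: TP=16, FN=2+1+2=5 → 16/21 = 0.7619
  class_3: TP=8, FN=1+2+2=5 → 8/13 = 0.6154
Lowest is class 'class_0' with recall = 0.345.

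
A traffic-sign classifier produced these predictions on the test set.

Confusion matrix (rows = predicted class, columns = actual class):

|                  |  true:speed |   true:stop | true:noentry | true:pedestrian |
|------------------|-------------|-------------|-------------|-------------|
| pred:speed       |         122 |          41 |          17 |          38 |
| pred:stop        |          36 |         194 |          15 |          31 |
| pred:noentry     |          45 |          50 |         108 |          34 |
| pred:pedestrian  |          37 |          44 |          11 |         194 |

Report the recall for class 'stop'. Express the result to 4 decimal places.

0.5897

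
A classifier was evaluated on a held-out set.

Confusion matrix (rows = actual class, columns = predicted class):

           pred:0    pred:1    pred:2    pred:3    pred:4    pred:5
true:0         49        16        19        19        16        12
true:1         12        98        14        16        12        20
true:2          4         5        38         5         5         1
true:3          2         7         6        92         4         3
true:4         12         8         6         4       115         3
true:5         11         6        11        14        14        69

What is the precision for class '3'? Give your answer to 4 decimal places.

Take TP from the diagonal, FP from the rest of the '3' prediction marginal, FN from the rest of the '3' actual marginal.
precision = TP/(TP+FP).
3: TP=92, FP=19+16+5+4+14=58 → 92/150 = 0.61333

0.6133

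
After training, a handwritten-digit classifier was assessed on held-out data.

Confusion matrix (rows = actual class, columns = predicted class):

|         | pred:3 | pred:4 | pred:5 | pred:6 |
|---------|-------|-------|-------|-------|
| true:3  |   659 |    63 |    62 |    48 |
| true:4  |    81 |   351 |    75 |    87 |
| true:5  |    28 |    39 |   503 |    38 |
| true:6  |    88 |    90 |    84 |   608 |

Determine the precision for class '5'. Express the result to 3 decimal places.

0.695

precision = TP/(TP+FP).
5: TP=503, FP=62+75+84=221 → 503/724 = 0.6948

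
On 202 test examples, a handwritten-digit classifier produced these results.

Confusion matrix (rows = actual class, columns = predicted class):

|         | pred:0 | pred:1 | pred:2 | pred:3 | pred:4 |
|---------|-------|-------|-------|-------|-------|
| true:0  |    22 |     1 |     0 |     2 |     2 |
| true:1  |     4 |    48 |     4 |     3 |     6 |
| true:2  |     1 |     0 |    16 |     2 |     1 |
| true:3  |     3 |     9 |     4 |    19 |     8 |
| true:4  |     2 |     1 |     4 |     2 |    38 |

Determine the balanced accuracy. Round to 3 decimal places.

0.721

Balanced accuracy = mean of per-class recall.
  0: recall = 22/27 = 0.8148
  1: recall = 48/65 = 0.7385
  2: recall = 16/20 = 0.8000
  3: recall = 19/43 = 0.4419
  4: recall = 38/47 = 0.8085
Mean = (0.8148 + 0.7385 + 0.8000 + 0.4419 + 0.8085) / 5 = 0.721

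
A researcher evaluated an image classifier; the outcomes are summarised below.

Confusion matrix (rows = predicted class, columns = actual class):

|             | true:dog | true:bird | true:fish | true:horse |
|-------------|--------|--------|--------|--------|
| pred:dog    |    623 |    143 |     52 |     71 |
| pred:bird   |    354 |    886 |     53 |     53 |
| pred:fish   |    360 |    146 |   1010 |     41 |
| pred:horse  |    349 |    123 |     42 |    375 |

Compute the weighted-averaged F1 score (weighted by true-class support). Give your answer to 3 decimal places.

Per-class F1 score (2·TP/(2·TP+FP+FN)):
  dog: TP=623, FP=143+52+71=266, FN=354+360+349=1063 → 1246/2575 = 0.4839
  bird: TP=886, FP=354+53+53=460, FN=143+146+123=412 → 1772/2644 = 0.6702
  fish: TP=1010, FP=360+146+41=547, FN=52+53+42=147 → 2020/2714 = 0.7443
  horse: TP=375, FP=349+123+42=514, FN=71+53+41=165 → 750/1429 = 0.5248
Weighted-F1 score = Σ (supportᵢ/N)·F1 scoreᵢ with N=4681: (1686/4681)·0.4839 + (1298/4681)·0.6702 + (1157/4681)·0.7443 + (540/4681)·0.5248 = 0.605

0.605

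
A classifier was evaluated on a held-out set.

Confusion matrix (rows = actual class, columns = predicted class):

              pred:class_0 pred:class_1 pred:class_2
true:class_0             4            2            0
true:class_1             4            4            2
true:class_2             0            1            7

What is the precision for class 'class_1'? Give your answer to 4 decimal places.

0.5714

precision = TP/(TP+FP).
class_1: TP=4, FP=2+1=3 → 4/7 = 0.57143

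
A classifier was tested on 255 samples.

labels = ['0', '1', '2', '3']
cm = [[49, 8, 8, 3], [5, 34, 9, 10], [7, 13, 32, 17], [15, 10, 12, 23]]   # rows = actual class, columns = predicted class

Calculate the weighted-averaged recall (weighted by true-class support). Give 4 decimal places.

Per-class recall (TP/(TP+FN)):
  0: TP=49, FN=8+8+3=19 → 49/68 = 0.72059
  1: TP=34, FN=5+9+10=24 → 34/58 = 0.58621
  2: TP=32, FN=7+13+17=37 → 32/69 = 0.46377
  3: TP=23, FN=15+10+12=37 → 23/60 = 0.38333
Weighted-recall = Σ (supportᵢ/N)·recallᵢ with N=255: (68/255)·0.72059 + (58/255)·0.58621 + (69/255)·0.46377 + (60/255)·0.38333 = 0.5412

0.5412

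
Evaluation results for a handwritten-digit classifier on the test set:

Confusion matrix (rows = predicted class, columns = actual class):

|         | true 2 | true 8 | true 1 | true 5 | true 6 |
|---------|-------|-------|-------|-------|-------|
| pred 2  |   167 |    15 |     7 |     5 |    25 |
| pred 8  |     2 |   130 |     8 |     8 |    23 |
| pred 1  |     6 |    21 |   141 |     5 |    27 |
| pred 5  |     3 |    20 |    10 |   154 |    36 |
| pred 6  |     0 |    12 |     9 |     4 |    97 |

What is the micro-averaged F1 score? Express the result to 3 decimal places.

0.737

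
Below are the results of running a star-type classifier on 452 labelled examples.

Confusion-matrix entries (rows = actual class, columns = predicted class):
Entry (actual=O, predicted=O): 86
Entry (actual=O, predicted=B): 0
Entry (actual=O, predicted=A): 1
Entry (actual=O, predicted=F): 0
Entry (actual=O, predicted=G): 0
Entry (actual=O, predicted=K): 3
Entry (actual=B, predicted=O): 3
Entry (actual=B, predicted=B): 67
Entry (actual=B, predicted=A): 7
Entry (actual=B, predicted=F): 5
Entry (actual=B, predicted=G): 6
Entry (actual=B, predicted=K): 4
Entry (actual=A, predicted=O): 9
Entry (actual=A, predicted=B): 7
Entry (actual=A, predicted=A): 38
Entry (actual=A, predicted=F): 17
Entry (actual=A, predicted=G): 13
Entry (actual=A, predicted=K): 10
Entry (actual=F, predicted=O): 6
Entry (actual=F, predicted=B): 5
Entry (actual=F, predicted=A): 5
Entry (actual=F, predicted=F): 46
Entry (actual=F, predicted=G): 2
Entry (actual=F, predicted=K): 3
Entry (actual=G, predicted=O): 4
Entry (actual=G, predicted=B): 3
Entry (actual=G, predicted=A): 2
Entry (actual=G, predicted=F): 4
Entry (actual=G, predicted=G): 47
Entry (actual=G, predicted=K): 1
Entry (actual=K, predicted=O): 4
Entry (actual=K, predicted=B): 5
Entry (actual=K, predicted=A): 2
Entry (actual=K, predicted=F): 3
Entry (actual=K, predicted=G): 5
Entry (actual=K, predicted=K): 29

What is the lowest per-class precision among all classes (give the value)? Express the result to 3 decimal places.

Per-class precision (TP/(TP+FP)):
  O: TP=86, FP=3+9+6+4+4=26 → 86/112 = 0.7679
  B: TP=67, FP=0+7+5+3+5=20 → 67/87 = 0.7701
  A: TP=38, FP=1+7+5+2+2=17 → 38/55 = 0.6909
  F: TP=46, FP=0+5+17+4+3=29 → 46/75 = 0.6133
  G: TP=47, FP=0+6+13+2+5=26 → 47/73 = 0.6438
  K: TP=29, FP=3+4+10+3+1=21 → 29/50 = 0.5800
Lowest is class 'K' with precision = 0.580.

0.580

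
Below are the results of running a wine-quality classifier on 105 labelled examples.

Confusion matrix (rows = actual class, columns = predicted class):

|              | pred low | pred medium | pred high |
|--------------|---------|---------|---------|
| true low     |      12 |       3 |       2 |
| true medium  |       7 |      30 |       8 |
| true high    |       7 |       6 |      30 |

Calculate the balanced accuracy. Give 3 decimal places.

0.690

Balanced accuracy = mean of per-class recall.
  low: recall = 12/17 = 0.7059
  medium: recall = 30/45 = 0.6667
  high: recall = 30/43 = 0.6977
Mean = (0.7059 + 0.6667 + 0.6977) / 3 = 0.690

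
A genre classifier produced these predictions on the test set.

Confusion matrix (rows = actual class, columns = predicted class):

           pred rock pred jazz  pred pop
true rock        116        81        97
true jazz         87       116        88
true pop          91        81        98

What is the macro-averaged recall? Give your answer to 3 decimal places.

0.385

Per-class recall (TP/(TP+FN)):
  rock: TP=116, FN=81+97=178 → 116/294 = 0.3946
  jazz: TP=116, FN=87+88=175 → 116/291 = 0.3986
  pop: TP=98, FN=91+81=172 → 98/270 = 0.3630
Macro-recall = mean = (0.3946 + 0.3986 + 0.3630) / 3 = 0.385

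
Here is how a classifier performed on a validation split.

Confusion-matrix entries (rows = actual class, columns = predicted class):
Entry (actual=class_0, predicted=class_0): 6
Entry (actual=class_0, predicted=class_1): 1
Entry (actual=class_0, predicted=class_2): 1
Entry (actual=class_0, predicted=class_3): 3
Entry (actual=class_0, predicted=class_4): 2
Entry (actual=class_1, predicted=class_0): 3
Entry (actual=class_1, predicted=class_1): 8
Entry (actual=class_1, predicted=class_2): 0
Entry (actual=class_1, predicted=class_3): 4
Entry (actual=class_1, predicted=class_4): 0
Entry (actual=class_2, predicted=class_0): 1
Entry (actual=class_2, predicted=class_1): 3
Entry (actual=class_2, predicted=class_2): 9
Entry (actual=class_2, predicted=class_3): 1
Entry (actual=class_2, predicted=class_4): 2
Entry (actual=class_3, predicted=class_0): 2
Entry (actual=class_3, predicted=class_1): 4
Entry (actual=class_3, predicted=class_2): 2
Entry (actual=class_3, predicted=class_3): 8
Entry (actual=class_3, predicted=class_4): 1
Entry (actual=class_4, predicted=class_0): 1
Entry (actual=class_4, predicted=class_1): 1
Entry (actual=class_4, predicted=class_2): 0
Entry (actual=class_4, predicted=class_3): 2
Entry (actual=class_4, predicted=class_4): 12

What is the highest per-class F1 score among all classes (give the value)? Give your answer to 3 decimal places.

0.727

Per-class F1 score (2·TP/(2·TP+FP+FN)):
  class_0: TP=6, FP=3+1+2+1=7, FN=1+1+3+2=7 → 12/26 = 0.4615
  class_1: TP=8, FP=1+3+4+1=9, FN=3+0+4+0=7 → 16/32 = 0.5000
  class_2: TP=9, FP=1+0+2+0=3, FN=1+3+1+2=7 → 18/28 = 0.6429
  class_3: TP=8, FP=3+4+1+2=10, FN=2+4+2+1=9 → 16/35 = 0.4571
  class_4: TP=12, FP=2+0+2+1=5, FN=1+1+0+2=4 → 24/33 = 0.7273
Highest is class 'class_4' with F1 score = 0.727.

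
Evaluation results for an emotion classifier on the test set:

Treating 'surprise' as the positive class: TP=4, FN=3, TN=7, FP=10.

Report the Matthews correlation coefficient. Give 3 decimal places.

MCC = (TP·TN − FP·FN) / √((TP+FP)(TP+FN)(TN+FP)(TN+FN))
Numerator = 4·7 − 10·3 = -2
Denominator = √(14·7·17·10) = √16660 = 129.0736
MCC = -2 / 129.0736 = -0.015

-0.015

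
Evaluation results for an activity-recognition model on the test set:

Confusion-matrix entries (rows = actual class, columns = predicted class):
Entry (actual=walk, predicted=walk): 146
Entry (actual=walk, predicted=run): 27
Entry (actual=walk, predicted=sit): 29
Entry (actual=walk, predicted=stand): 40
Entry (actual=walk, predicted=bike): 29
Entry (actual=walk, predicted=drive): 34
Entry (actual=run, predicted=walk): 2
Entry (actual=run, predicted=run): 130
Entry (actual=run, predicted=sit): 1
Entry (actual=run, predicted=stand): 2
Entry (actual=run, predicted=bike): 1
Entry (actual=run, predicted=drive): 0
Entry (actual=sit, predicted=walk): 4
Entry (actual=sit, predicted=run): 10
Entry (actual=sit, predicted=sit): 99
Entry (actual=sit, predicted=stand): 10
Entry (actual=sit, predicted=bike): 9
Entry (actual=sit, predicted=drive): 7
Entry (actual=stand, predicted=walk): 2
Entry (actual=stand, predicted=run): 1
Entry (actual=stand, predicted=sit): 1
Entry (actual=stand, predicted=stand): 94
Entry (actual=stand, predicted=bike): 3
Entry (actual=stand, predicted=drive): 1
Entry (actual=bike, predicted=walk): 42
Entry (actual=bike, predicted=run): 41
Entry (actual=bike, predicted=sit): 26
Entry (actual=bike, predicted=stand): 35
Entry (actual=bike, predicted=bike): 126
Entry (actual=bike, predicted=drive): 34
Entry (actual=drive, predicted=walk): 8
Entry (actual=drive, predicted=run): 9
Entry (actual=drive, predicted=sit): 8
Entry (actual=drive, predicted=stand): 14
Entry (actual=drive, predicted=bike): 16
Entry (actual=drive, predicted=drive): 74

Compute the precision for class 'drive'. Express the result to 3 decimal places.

Treat 'drive' as positive and all other classes as negative.
precision = TP/(TP+FP).
drive: TP=74, FP=34+0+7+1+34=76 → 74/150 = 0.4933

0.493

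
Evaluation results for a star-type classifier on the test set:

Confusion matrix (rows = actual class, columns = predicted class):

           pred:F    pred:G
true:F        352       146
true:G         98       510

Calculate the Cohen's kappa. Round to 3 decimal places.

0.550

Observed agreement pₒ = trace/N = 862/1106 = 0.7794
Expected agreement pₑ = Σ (rowᵢ·colᵢ)/N² = (498·450 + 608·656)/1106² = 0.5093
κ = (pₒ − pₑ)/(1 − pₑ) = (0.7794 − 0.5093)/(1 − 0.5093) = 0.550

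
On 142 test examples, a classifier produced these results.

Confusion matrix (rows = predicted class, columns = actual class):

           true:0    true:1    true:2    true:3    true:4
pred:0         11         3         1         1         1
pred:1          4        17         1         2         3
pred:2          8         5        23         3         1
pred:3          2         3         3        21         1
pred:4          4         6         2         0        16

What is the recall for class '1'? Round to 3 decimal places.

One-vs-rest for '1': TP = diagonal; FP = other classes predicted '1'; FN = '1' predicted as other.
recall = TP/(TP+FN).
1: TP=17, FN=3+5+3+6=17 → 17/34 = 0.5000

0.500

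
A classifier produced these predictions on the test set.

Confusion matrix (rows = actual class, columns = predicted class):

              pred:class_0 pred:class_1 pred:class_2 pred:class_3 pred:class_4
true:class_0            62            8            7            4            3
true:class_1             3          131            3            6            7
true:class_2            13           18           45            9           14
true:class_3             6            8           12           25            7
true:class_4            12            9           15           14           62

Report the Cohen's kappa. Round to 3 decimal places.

0.545

Observed agreement pₒ = trace/N = 325/503 = 0.6461
Expected agreement pₑ = Σ (rowᵢ·colᵢ)/N² = (84·96 + 150·174 + 99·82 + 58·58 + 112·93)/503² = 0.2216
κ = (pₒ − pₑ)/(1 − pₑ) = (0.6461 − 0.2216)/(1 − 0.2216) = 0.545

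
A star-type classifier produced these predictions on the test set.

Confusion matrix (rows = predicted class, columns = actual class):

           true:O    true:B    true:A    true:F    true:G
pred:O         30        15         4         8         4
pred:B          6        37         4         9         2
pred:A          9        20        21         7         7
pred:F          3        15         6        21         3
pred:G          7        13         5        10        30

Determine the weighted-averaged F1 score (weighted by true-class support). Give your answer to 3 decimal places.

0.469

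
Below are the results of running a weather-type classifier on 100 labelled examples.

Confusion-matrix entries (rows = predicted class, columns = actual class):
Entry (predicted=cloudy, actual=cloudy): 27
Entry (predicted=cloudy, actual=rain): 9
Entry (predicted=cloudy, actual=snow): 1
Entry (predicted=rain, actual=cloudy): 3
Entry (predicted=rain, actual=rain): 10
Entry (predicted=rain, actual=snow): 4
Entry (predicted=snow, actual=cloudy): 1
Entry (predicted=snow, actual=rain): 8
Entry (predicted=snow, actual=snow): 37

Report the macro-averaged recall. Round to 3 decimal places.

Per-class recall (TP/(TP+FN)):
  cloudy: TP=27, FN=3+1=4 → 27/31 = 0.8710
  rain: TP=10, FN=9+8=17 → 10/27 = 0.3704
  snow: TP=37, FN=1+4=5 → 37/42 = 0.8810
Macro-recall = mean = (0.8710 + 0.3704 + 0.8810) / 3 = 0.707

0.707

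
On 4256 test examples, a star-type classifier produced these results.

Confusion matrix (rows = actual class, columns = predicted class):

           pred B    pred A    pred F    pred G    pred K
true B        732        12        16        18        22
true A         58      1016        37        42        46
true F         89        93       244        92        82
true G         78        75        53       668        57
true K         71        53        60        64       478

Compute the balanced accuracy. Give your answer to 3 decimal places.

Balanced accuracy = mean of per-class recall.
  B: recall = 732/800 = 0.9150
  A: recall = 1016/1199 = 0.8474
  F: recall = 244/600 = 0.4067
  G: recall = 668/931 = 0.7175
  K: recall = 478/726 = 0.6584
Mean = (0.9150 + 0.8474 + 0.4067 + 0.7175 + 0.6584) / 5 = 0.709

0.709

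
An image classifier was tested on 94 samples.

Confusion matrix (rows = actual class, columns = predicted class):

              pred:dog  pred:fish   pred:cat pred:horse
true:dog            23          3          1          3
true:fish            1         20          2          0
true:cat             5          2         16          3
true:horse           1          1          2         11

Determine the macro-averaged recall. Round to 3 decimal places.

0.746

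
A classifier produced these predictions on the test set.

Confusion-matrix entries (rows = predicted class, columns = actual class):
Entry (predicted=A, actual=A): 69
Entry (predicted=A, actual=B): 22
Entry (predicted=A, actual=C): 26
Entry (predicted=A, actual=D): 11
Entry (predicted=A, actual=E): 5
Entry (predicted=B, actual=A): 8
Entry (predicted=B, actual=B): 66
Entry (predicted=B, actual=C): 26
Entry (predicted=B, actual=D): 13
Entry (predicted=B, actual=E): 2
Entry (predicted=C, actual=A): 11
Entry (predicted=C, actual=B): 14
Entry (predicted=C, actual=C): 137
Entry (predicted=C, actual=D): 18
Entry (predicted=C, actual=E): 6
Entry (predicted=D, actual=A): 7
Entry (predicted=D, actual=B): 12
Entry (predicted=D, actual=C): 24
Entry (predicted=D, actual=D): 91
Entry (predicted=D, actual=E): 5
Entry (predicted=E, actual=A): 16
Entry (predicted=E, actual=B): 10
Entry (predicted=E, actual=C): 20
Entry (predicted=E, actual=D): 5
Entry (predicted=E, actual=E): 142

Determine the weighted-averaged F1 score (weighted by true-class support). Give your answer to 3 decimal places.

Per-class F1 score (2·TP/(2·TP+FP+FN)):
  A: TP=69, FP=22+26+11+5=64, FN=8+11+7+16=42 → 138/244 = 0.5656
  B: TP=66, FP=8+26+13+2=49, FN=22+14+12+10=58 → 132/239 = 0.5523
  C: TP=137, FP=11+14+18+6=49, FN=26+26+24+20=96 → 274/419 = 0.6539
  D: TP=91, FP=7+12+24+5=48, FN=11+13+18+5=47 → 182/277 = 0.6570
  E: TP=142, FP=16+10+20+5=51, FN=5+2+6+5=18 → 284/353 = 0.8045
Weighted-F1 score = Σ (supportᵢ/N)·F1 scoreᵢ with N=766: (111/766)·0.5656 + (124/766)·0.5523 + (233/766)·0.6539 + (138/766)·0.6570 + (160/766)·0.8045 = 0.657

0.657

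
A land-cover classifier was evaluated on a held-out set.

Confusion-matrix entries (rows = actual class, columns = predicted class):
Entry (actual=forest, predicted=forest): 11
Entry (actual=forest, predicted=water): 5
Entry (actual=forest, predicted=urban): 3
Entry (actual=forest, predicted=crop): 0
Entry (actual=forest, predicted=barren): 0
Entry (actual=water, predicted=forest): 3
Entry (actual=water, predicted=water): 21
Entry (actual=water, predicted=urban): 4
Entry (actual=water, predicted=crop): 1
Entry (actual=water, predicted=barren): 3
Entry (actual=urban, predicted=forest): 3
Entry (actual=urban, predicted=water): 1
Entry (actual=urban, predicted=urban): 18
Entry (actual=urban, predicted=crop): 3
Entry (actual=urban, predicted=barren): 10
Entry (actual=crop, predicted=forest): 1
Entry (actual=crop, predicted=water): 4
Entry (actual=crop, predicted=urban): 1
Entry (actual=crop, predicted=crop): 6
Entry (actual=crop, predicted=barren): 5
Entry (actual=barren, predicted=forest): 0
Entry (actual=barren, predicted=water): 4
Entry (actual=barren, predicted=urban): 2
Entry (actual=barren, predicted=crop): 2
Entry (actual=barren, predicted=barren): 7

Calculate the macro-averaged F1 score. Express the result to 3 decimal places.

Per-class F1 score (2·TP/(2·TP+FP+FN)):
  forest: TP=11, FP=3+3+1+0=7, FN=5+3+0+0=8 → 22/37 = 0.5946
  water: TP=21, FP=5+1+4+4=14, FN=3+4+1+3=11 → 42/67 = 0.6269
  urban: TP=18, FP=3+4+1+2=10, FN=3+1+3+10=17 → 36/63 = 0.5714
  crop: TP=6, FP=0+1+3+2=6, FN=1+4+1+5=11 → 12/29 = 0.4138
  barren: TP=7, FP=0+3+10+5=18, FN=0+4+2+2=8 → 14/40 = 0.3500
Macro-F1 score = mean = (0.5946 + 0.6269 + 0.5714 + 0.4138 + 0.3500) / 5 = 0.511

0.511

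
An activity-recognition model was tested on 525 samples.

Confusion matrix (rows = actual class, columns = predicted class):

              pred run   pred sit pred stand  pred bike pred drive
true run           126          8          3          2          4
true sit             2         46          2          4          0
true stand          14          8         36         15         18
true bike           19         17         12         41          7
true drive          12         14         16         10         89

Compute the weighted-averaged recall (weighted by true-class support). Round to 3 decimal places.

0.644

Per-class recall (TP/(TP+FN)):
  run: TP=126, FN=8+3+2+4=17 → 126/143 = 0.8811
  sit: TP=46, FN=2+2+4+0=8 → 46/54 = 0.8519
  stand: TP=36, FN=14+8+15+18=55 → 36/91 = 0.3956
  bike: TP=41, FN=19+17+12+7=55 → 41/96 = 0.4271
  drive: TP=89, FN=12+14+16+10=52 → 89/141 = 0.6312
Weighted-recall = Σ (supportᵢ/N)·recallᵢ with N=525: (143/525)·0.8811 + (54/525)·0.8519 + (91/525)·0.3956 + (96/525)·0.4271 + (141/525)·0.6312 = 0.644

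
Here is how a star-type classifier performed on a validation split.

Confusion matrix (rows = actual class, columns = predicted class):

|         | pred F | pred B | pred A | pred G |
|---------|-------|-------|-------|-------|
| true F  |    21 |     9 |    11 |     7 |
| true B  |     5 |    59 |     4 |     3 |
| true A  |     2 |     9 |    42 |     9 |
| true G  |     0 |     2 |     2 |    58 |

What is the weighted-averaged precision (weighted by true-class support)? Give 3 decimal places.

Per-class precision (TP/(TP+FP)):
  F: TP=21, FP=5+2+0=7 → 21/28 = 0.7500
  B: TP=59, FP=9+9+2=20 → 59/79 = 0.7468
  A: TP=42, FP=11+4+2=17 → 42/59 = 0.7119
  G: TP=58, FP=7+3+9=19 → 58/77 = 0.7532
Weighted-precision = Σ (supportᵢ/N)·precisionᵢ with N=243: (48/243)·0.7500 + (71/243)·0.7468 + (62/243)·0.7119 + (62/243)·0.7532 = 0.740

0.740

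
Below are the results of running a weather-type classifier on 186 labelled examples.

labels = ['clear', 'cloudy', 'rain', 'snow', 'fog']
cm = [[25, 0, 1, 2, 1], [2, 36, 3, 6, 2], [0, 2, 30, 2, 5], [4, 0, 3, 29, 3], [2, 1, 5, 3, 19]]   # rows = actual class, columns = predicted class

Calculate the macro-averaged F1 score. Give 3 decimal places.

0.743

Per-class F1 score (2·TP/(2·TP+FP+FN)):
  clear: TP=25, FP=2+0+4+2=8, FN=0+1+2+1=4 → 50/62 = 0.8065
  cloudy: TP=36, FP=0+2+0+1=3, FN=2+3+6+2=13 → 72/88 = 0.8182
  rain: TP=30, FP=1+3+3+5=12, FN=0+2+2+5=9 → 60/81 = 0.7407
  snow: TP=29, FP=2+6+2+3=13, FN=4+0+3+3=10 → 58/81 = 0.7160
  fog: TP=19, FP=1+2+5+3=11, FN=2+1+5+3=11 → 38/60 = 0.6333
Macro-F1 score = mean = (0.8065 + 0.8182 + 0.7407 + 0.7160 + 0.6333) / 5 = 0.743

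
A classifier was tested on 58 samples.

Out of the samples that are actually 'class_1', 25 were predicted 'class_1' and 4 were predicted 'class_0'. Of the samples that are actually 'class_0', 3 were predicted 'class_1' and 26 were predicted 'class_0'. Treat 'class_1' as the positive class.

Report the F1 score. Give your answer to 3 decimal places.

0.877

Precision = TP/(TP+FP) = 25/28 = 0.8929
Recall = TP/(TP+FN) = 25/29 = 0.8621
F1 = 2·TP/(2·TP+FP+FN) = 50/57 = 0.877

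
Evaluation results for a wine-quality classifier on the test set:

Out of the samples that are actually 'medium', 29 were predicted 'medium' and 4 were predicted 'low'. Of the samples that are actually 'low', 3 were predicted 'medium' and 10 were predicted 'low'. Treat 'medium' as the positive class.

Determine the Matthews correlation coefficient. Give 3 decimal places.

0.634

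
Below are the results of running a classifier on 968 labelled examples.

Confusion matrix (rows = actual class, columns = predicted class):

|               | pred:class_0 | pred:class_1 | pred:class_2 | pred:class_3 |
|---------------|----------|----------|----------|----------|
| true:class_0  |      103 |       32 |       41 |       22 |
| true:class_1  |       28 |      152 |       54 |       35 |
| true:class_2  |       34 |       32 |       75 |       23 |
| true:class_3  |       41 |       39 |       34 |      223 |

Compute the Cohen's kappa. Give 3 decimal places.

Observed agreement pₒ = trace/N = 553/968 = 0.5713
Expected agreement pₑ = Σ (rowᵢ·colᵢ)/N² = (198·206 + 269·255 + 164·204 + 337·303)/968² = 0.2614
κ = (pₒ − pₑ)/(1 − pₑ) = (0.5713 − 0.2614)/(1 − 0.2614) = 0.420

0.420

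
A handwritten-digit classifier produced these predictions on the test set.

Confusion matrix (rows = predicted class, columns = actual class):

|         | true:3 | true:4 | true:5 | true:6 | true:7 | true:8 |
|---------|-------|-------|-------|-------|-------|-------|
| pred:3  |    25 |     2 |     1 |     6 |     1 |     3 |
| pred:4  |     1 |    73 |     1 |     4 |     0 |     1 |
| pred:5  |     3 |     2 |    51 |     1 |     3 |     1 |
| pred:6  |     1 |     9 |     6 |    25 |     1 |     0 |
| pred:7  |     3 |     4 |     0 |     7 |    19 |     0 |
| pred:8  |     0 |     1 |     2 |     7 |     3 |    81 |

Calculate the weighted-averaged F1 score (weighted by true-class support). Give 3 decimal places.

0.786

Per-class F1 score (2·TP/(2·TP+FP+FN)):
  3: TP=25, FP=2+1+6+1+3=13, FN=1+3+1+3+0=8 → 50/71 = 0.7042
  4: TP=73, FP=1+1+4+0+1=7, FN=2+2+9+4+1=18 → 146/171 = 0.8538
  5: TP=51, FP=3+2+1+3+1=10, FN=1+1+6+0+2=10 → 102/122 = 0.8361
  6: TP=25, FP=1+9+6+1+0=17, FN=6+4+1+7+7=25 → 50/92 = 0.5435
  7: TP=19, FP=3+4+0+7+0=14, FN=1+0+3+1+3=8 → 38/60 = 0.6333
  8: TP=81, FP=0+1+2+7+3=13, FN=3+1+1+0+0=5 → 162/180 = 0.9000
Weighted-F1 score = Σ (supportᵢ/N)·F1 scoreᵢ with N=348: (33/348)·0.7042 + (91/348)·0.8538 + (61/348)·0.8361 + (50/348)·0.5435 + (27/348)·0.6333 + (86/348)·0.9000 = 0.786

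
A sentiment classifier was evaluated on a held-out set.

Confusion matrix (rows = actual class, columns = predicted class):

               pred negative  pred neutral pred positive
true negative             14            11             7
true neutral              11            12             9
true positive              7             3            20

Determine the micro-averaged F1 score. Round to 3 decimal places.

Micro-averaging pools counts across classes: ΣTP=46, ΣFP=48, ΣFN=48.
Micro-F1 score = 2·TP/(2·TP+FP+FN) on pooled counts = 0.489 (equals overall accuracy in single-label multiclass).

0.489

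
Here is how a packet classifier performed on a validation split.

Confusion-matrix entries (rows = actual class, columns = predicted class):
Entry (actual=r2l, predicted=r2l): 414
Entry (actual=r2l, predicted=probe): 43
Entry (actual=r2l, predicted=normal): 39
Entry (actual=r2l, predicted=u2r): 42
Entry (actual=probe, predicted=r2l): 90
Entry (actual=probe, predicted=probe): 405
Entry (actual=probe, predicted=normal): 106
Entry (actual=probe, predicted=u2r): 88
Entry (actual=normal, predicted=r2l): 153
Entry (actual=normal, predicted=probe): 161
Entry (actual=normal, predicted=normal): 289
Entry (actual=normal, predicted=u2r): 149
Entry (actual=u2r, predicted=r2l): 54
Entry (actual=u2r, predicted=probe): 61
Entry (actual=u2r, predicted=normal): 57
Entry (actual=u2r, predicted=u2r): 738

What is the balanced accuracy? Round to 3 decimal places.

Balanced accuracy = mean of per-class recall.
  r2l: recall = 414/538 = 0.7695
  probe: recall = 405/689 = 0.5878
  normal: recall = 289/752 = 0.3843
  u2r: recall = 738/910 = 0.8110
Mean = (0.7695 + 0.5878 + 0.3843 + 0.8110) / 4 = 0.638

0.638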